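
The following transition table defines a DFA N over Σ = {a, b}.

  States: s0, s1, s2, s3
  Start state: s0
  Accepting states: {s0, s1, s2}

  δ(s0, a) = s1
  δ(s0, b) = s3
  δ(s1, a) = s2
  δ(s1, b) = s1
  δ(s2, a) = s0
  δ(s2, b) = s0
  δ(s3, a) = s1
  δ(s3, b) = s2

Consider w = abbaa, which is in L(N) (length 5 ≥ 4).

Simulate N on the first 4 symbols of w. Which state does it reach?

Run of N on the first 4 characters of w = a b b a:
  step 0: s0  (start)
  step 1: s1  (read a: s0→s1)
  step 2: s1  (read b: s1→s1)
  step 3: s1  (read b: s1→s1)
  step 4: s2  (read a: s1→s2)

After reading 4 characters, N is in state s2.

s2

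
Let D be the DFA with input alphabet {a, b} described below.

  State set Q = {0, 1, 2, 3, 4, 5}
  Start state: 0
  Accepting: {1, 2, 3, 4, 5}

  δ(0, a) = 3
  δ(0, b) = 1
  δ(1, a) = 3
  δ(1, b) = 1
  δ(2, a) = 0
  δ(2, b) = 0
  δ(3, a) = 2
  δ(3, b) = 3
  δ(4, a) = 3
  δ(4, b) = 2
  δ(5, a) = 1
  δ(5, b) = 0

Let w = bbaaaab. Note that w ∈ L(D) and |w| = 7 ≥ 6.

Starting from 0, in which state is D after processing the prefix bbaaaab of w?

3

State sequence: 0 -b-> 1 -b-> 1 -a-> 3 -a-> 2 -a-> 0 -a-> 3 -b-> 3

After reading 7 characters, D is in state 3.
(This kind of state-tracing is the core of the pumping-lemma construction: with 6 states, pigeonhole forces a repeat within the first 6 steps.)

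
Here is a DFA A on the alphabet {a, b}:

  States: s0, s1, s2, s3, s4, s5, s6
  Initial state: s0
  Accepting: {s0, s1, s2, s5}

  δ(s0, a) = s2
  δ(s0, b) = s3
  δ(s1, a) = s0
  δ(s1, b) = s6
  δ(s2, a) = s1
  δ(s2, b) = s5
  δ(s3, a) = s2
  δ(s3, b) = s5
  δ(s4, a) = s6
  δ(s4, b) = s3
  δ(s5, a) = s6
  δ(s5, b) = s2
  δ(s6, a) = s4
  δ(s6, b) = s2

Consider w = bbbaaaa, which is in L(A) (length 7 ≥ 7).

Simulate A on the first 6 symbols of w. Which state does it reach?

State sequence: s0 -b-> s3 -b-> s5 -b-> s2 -a-> s1 -a-> s0 -a-> s2

After reading 6 characters, A is in state s2.

s2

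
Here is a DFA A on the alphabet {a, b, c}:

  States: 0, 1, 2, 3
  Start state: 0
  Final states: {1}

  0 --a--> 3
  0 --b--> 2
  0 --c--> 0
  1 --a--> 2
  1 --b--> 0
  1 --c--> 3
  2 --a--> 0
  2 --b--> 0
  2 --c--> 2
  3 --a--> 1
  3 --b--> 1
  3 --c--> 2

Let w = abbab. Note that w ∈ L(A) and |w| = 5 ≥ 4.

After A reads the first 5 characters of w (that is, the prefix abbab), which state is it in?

Run of A on the first 5 characters of w = a b b a b:
  step 0: 0  (start)
  step 1: 3  (read a: 0→3)
  step 2: 1  (read b: 3→1)
  step 3: 0  (read b: 1→0)
  step 4: 3  (read a: 0→3)
  step 5: 1  (read b: 3→1)

After reading 5 characters, A is in state 1.
(This kind of state-tracing is the core of the pumping-lemma construction: with 4 states, pigeonhole forces a repeat within the first 4 steps.)

1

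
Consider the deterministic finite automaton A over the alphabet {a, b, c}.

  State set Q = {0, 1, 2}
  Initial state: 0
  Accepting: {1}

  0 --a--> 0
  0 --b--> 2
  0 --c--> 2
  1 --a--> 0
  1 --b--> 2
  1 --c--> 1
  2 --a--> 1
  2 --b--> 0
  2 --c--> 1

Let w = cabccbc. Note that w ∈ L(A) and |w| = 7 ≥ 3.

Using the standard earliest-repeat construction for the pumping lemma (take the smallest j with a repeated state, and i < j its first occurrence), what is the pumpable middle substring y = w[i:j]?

Run of A on w = c a b c c b c:
  step 0: 0  (start)
  step 1: 2  (read c: 0→2)
  step 2: 1  (read a: 2→1)
  step 3: 2  (read b: 1→2)   ← first repeat (2 seen earlier)
  step 4: 1  (read c: 2→1)
  step 5: 1  (read c: 1→1)
  step 6: 2  (read b: 1→2)
  step 7: 1  (read c: 2→1)

So i = 1, j = 3, giving x = w[0:1] = c, y = w[1:3] = ab, z = w[3:7] = ccbc.
Check: |xy| = 3 ≤ 3 and |y| = 2 ≥ 1. Reading y takes A from 2 back to 2, so every xyⁱz is accepted.
With |Q| = 3, pigeonhole forces a state repeat no later than step 3; the substring read between the first and second visits to that state can be pumped.

ab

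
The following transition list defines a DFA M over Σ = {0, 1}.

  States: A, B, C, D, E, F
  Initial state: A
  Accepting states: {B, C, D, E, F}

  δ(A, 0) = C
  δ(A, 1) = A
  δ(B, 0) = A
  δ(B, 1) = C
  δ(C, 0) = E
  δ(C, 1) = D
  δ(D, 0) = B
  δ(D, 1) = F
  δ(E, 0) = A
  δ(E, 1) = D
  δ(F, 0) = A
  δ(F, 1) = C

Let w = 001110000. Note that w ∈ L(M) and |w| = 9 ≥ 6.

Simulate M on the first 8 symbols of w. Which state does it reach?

C

State sequence: A -0-> C -0-> E -1-> D -1-> F -1-> C -0-> E -0-> A -0-> C

After reading 8 characters, M is in state C.
(This kind of state-tracing is the core of the pumping-lemma construction: with 6 states, pigeonhole forces a repeat within the first 6 steps.)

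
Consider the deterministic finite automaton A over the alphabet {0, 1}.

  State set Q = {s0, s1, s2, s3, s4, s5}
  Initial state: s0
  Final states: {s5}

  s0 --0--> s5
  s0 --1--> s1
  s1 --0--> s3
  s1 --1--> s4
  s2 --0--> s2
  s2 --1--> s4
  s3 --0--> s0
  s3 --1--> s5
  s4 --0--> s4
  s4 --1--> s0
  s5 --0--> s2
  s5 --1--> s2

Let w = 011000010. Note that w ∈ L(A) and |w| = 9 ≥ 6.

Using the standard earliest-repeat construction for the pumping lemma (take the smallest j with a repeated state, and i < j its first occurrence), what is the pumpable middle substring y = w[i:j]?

State sequence: s0 -0-> s5 -1-> s2 -1-> s4 -0-> s4 -0-> s4 -0-> s4 -0-> s4 -1-> s0 -0-> s5
First repeat at step 4: s4 was already visited.

So i = 3, j = 4, giving x = w[0:3] = 011, y = w[3:4] = 0, z = w[4:9] = 00010.
Check: |xy| = 4 ≤ 6 and |y| = 1 ≥ 1. Reading y takes A from s4 back to s4, so every xyⁱz is accepted.

0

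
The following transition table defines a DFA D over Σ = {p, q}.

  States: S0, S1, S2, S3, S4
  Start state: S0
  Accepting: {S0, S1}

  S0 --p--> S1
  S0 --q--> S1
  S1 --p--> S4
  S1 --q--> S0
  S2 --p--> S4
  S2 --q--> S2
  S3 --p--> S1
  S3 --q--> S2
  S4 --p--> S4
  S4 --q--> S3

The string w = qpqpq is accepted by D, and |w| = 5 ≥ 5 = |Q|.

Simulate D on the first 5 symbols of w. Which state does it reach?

S0

State sequence: S0 -q-> S1 -p-> S4 -q-> S3 -p-> S1 -q-> S0

After reading 5 characters, D is in state S0.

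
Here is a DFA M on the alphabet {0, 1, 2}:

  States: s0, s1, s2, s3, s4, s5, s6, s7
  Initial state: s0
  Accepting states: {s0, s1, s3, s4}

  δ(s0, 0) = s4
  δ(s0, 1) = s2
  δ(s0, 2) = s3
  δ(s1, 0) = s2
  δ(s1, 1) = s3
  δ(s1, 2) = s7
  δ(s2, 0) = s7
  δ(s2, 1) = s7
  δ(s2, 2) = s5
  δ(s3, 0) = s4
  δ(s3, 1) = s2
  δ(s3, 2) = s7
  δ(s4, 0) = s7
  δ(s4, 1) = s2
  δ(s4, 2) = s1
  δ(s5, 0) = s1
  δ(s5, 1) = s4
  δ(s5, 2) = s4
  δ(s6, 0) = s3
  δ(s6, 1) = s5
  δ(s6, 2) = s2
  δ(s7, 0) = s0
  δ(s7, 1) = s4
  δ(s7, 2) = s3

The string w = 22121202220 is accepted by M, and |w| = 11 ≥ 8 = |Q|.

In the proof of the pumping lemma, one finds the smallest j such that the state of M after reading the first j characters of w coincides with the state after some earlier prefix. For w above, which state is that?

State sequence: s0 -2-> s3 -2-> s7 -1-> s4 -2-> s1 -1-> s3 -2-> s7 -0-> s0 -2-> s3 -2-> s7 -2-> s3 -0-> s4
First repeat at step 5: s3 was already visited.

The earliest repeat is at step j = 5: M is in s3, which it already visited at step i = 1.
Pumping length from the standard proof: p = 8 (the number of states). The repeated state found above gives |xy| = j ≤ 8 and |y| = j − i ≥ 1.

s3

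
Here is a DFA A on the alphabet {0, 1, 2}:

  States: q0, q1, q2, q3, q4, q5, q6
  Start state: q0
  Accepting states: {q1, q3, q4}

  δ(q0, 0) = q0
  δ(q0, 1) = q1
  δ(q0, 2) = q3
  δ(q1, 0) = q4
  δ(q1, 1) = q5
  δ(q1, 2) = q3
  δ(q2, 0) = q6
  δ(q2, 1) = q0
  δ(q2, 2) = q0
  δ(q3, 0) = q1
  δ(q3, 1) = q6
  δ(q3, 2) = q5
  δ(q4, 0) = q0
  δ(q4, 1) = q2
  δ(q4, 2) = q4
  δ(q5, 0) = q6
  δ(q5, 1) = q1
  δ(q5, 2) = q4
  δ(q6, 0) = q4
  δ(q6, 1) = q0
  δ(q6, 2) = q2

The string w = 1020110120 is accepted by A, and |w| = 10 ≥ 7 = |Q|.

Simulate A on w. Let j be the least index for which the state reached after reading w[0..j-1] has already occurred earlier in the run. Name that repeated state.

State sequence: q0 -1-> q1 -0-> q4 -2-> q4 -0-> q0 -1-> q1 -1-> q5 -0-> q6 -1-> q0 -2-> q3 -0-> q1
First repeat at step 3: q4 was already visited.

The earliest repeat is at step j = 3: A is in q4, which it already visited at step i = 2.
With |Q| = 7, pigeonhole forces a state repeat no later than step 7; the substring read between the first and second visits to that state can be pumped.

q4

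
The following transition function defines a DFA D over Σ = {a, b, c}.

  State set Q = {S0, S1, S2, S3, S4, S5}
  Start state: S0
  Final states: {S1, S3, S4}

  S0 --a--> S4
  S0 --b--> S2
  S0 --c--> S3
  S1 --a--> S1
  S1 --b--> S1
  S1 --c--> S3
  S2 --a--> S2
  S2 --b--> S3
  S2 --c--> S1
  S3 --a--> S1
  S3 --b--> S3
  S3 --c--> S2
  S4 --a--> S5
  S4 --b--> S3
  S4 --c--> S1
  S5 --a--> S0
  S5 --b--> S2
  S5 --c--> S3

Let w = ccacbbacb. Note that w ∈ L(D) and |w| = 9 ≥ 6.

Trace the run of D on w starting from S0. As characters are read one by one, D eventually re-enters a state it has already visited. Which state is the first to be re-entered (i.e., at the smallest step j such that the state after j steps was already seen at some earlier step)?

Run of D on w = c c a c b b a c b:
  step 0: S0  (start)
  step 1: S3  (read c: S0→S3)
  step 2: S2  (read c: S3→S2)
  step 3: S2  (read a: S2→S2)   ← first repeat (S2 seen earlier)
  step 4: S1  (read c: S2→S1)
  step 5: S1  (read b: S1→S1)
  step 6: S1  (read b: S1→S1)
  step 7: S1  (read a: S1→S1)
  step 8: S3  (read c: S1→S3)
  step 9: S3  (read b: S3→S3)

The earliest repeat is at step j = 3: D is in S2, which it already visited at step i = 2.
The DFA has 6 states, so the proof of the pumping lemma guarantees a repeated state among the first 6+1 visited; the segment between the two visits is the pumpable y.

S2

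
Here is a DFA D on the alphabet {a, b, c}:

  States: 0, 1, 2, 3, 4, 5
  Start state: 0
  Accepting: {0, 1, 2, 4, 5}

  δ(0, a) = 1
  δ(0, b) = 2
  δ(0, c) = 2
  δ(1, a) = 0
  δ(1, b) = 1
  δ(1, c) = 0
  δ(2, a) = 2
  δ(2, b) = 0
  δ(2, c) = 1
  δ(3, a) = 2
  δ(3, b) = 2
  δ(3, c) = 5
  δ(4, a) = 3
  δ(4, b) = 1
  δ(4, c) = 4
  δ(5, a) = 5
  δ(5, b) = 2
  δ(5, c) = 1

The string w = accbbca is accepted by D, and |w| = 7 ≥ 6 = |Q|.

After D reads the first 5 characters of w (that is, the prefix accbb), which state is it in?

Run of D on the first 5 characters of w = a c c b b:
  step 0: 0  (start)
  step 1: 1  (read a: 0→1)
  step 2: 0  (read c: 1→0)
  step 3: 2  (read c: 0→2)
  step 4: 0  (read b: 2→0)
  step 5: 2  (read b: 0→2)

After reading 5 characters, D is in state 2.
(This kind of state-tracing is the core of the pumping-lemma construction: with 6 states, pigeonhole forces a repeat within the first 6 steps.)

2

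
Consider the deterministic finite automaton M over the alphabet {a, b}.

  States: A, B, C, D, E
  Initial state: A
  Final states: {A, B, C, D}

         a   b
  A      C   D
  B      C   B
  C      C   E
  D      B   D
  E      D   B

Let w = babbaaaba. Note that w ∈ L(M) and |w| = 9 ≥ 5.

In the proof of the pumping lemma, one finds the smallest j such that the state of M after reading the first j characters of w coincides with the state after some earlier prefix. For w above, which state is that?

Run of M on w = b a b b a a a b a:
  step 0: A  (start)
  step 1: D  (read b: A→D)
  step 2: B  (read a: D→B)
  step 3: B  (read b: B→B)   ← first repeat (B seen earlier)
  step 4: B  (read b: B→B)
  step 5: C  (read a: B→C)
  step 6: C  (read a: C→C)
  step 7: C  (read a: C→C)
  step 8: E  (read b: C→E)
  step 9: D  (read a: E→D)

The earliest repeat is at step j = 3: M is in B, which it already visited at step i = 2.
Pumping length from the standard proof: p = 5 (the number of states). The repeated state found above gives |xy| = j ≤ 5 and |y| = j − i ≥ 1.

B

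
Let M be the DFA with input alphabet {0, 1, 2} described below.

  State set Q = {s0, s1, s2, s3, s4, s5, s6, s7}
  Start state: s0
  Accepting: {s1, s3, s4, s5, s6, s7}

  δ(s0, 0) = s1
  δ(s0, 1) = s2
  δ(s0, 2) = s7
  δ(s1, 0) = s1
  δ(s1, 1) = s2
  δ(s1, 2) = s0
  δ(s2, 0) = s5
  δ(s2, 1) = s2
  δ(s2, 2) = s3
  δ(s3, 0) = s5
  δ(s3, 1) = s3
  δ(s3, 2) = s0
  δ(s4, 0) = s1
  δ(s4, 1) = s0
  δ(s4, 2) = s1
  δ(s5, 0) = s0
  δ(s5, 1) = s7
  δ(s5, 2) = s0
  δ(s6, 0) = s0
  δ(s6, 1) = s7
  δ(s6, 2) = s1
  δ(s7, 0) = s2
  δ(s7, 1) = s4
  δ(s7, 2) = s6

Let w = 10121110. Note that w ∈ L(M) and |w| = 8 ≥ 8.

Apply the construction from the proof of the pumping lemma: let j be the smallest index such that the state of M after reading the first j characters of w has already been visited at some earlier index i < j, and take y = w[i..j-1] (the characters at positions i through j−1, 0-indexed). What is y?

21

Run of M on w = 1 0 1 2 1 1 1 0:
  step 0: s0  (start)
  step 1: s2  (read 1: s0→s2)
  step 2: s5  (read 0: s2→s5)
  step 3: s7  (read 1: s5→s7)
  step 4: s6  (read 2: s7→s6)
  step 5: s7  (read 1: s6→s7)   ← first repeat (s7 seen earlier)
  step 6: s4  (read 1: s7→s4)
  step 7: s0  (read 1: s4→s0)
  step 8: s1  (read 0: s0→s1)

So i = 3, j = 5, giving x = w[0:3] = 101, y = w[3:5] = 21, z = w[5:8] = 110.
Check: |xy| = 5 ≤ 8 and |y| = 2 ≥ 1. Reading y takes M from s7 back to s7, so every xyⁱz is accepted.
Pumping length from the standard proof: p = 8 (the number of states). The repeated state found above gives |xy| = j ≤ 8 and |y| = j − i ≥ 1.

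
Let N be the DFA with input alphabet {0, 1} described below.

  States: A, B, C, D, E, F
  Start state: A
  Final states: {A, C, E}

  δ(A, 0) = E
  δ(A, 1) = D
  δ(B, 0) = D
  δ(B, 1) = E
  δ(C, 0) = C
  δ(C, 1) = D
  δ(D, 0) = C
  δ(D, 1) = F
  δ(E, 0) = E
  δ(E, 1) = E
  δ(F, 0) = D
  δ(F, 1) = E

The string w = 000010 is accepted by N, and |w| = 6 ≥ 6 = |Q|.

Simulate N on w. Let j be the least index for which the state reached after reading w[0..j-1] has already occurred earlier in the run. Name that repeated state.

E

Run of N on w = 0 0 0 0 1 0:
  step 0: A  (start)
  step 1: E  (read 0: A→E)
  step 2: E  (read 0: E→E)   ← first repeat (E seen earlier)
  step 3: E  (read 0: E→E)
  step 4: E  (read 0: E→E)
  step 5: E  (read 1: E→E)
  step 6: E  (read 0: E→E)

The earliest repeat is at step j = 2: N is in E, which it already visited at step i = 1.
Pumping length from the standard proof: p = 6 (the number of states). The repeated state found above gives |xy| = j ≤ 6 and |y| = j − i ≥ 1.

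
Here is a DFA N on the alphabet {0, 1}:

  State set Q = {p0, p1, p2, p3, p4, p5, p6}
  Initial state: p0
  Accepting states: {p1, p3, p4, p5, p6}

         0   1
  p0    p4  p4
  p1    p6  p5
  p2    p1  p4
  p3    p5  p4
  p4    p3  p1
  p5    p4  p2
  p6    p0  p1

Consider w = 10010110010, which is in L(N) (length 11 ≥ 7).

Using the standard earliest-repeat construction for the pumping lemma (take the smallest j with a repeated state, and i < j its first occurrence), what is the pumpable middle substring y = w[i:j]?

101

Run of N on w = 1 0 0 1 0 1 1 0 0 1 0:
  step 0: p0  (start)
  step 1: p4  (read 1: p0→p4)
  step 2: p3  (read 0: p4→p3)
  step 3: p5  (read 0: p3→p5)
  step 4: p2  (read 1: p5→p2)
  step 5: p1  (read 0: p2→p1)
  step 6: p5  (read 1: p1→p5)   ← first repeat (p5 seen earlier)
  step 7: p2  (read 1: p5→p2)
  step 8: p1  (read 0: p2→p1)
  step 9: p6  (read 0: p1→p6)
  step 10: p1  (read 1: p6→p1)
  step 11: p6  (read 0: p1→p6)

So i = 3, j = 6, giving x = w[0:3] = 100, y = w[3:6] = 101, z = w[6:11] = 10010.
Check: |xy| = 6 ≤ 7 and |y| = 3 ≥ 1. Reading y takes N from p5 back to p5, so every xyⁱz is accepted.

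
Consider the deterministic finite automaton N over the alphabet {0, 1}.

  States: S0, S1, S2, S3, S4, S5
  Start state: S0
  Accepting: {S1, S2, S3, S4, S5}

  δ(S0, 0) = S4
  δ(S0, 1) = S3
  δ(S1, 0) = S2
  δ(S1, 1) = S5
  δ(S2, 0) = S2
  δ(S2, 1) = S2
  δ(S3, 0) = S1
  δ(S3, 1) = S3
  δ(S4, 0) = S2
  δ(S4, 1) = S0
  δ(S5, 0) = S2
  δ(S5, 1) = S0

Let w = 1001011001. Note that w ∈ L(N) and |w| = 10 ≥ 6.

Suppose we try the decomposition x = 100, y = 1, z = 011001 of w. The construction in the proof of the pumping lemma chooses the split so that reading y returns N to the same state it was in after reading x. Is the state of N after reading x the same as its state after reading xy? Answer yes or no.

yes

Run of N on the first 4 characters of w = 1 0 0 1:
  step 0: S0  (start)
  step 1: S3  (read 1: S0→S3)
  step 2: S1  (read 0: S3→S1)
  step 3: S2  (read 0: S1→S2)
  step 4: S2  (read 1: S2→S2)

After x (step 3): S2. After xy (step 4): S2.
They match, so y = 1 drives N around a cycle from S2 back to itself; pumping y any number of times keeps N in S2 before reading z, and xyⁱz ∈ L(N) for every i ≥ 0.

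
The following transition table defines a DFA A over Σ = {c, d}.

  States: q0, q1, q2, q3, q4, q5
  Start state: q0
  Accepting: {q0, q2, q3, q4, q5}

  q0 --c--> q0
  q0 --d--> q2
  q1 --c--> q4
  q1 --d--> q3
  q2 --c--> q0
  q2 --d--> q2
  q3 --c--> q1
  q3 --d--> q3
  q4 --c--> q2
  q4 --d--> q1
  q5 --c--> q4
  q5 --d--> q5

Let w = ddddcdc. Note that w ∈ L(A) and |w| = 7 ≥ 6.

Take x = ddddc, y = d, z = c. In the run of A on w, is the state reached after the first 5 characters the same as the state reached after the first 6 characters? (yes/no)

no

State sequence: q0 -d-> q2 -d-> q2 -d-> q2 -d-> q2 -c-> q0 -d-> q2

After x (step 5): q0. After xy (step 6): q2.
They differ (q0 ≠ q2), so y is not a cycle from the state after x; this split is not the one the pumping-lemma construction produces, and pumping y need not keep the string in L(A).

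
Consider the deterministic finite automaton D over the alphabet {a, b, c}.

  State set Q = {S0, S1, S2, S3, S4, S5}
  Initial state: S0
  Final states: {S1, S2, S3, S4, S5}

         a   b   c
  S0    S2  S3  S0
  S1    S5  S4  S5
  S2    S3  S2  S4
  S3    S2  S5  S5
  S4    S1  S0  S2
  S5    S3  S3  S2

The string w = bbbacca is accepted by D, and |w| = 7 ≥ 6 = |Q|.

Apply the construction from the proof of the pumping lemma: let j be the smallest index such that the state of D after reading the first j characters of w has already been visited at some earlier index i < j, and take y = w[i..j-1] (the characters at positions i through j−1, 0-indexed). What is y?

Run of D on w = b b b a c c a:
  step 0: S0  (start)
  step 1: S3  (read b: S0→S3)
  step 2: S5  (read b: S3→S5)
  step 3: S3  (read b: S5→S3)   ← first repeat (S3 seen earlier)
  step 4: S2  (read a: S3→S2)
  step 5: S4  (read c: S2→S4)
  step 6: S2  (read c: S4→S2)
  step 7: S3  (read a: S2→S3)

So i = 1, j = 3, giving x = w[0:1] = b, y = w[1:3] = bb, z = w[3:7] = acca.
Check: |xy| = 3 ≤ 6 and |y| = 2 ≥ 1. Reading y takes D from S3 back to S3, so every xyⁱz is accepted.
Since D has 6 states, any run of length ≥ 6 visits 6+1 states, so by pigeonhole some state repeats within the first 6 steps — that repeat gives the pumpable loop.

bb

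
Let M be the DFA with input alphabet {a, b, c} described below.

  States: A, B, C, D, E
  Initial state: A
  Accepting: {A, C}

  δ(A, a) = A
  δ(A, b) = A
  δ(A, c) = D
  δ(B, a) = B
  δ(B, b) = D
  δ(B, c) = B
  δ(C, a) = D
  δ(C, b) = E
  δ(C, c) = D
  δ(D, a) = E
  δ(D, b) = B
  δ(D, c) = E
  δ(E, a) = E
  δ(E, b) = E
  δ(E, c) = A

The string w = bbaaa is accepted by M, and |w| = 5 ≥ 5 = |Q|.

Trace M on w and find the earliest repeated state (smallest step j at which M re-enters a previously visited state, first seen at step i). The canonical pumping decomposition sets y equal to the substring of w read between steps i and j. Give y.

State sequence: A -b-> A -b-> A -a-> A -a-> A -a-> A
First repeat at step 1: A was already visited.

So i = 0, j = 1, giving x = w[0:0] = ε, y = w[0:1] = b, z = w[1:5] = baaa.
Check: |xy| = 1 ≤ 5 and |y| = 1 ≥ 1. Reading y takes M from A back to A, so every xyⁱz is accepted.
Pumping length from the standard proof: p = 5 (the number of states). The repeated state found above gives |xy| = j ≤ 5 and |y| = j − i ≥ 1.

b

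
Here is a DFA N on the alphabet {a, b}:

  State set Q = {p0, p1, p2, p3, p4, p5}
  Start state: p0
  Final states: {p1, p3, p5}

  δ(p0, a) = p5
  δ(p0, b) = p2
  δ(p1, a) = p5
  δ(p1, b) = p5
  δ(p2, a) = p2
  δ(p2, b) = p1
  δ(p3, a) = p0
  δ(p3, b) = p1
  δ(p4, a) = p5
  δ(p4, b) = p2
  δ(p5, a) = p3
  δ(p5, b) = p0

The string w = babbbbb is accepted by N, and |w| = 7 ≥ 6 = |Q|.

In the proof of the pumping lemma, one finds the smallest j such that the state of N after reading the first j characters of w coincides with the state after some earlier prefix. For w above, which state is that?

p2

State sequence: p0 -b-> p2 -a-> p2 -b-> p1 -b-> p5 -b-> p0 -b-> p2 -b-> p1
First repeat at step 2: p2 was already visited.

The earliest repeat is at step j = 2: N is in p2, which it already visited at step i = 1.
The DFA has 6 states, so the proof of the pumping lemma guarantees a repeated state among the first 6+1 visited; the segment between the two visits is the pumpable y.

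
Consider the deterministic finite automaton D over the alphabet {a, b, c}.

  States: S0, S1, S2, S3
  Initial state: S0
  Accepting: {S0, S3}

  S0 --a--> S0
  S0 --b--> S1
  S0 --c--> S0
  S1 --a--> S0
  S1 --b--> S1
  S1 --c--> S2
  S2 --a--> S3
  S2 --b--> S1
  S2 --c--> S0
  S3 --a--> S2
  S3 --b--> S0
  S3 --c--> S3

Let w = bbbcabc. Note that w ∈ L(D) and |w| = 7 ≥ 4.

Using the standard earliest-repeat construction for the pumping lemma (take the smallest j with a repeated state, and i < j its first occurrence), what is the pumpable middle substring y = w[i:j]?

State sequence: S0 -b-> S1 -b-> S1 -b-> S1 -c-> S2 -a-> S3 -b-> S0 -c-> S0
First repeat at step 2: S1 was already visited.

So i = 1, j = 2, giving x = w[0:1] = b, y = w[1:2] = b, z = w[2:7] = bcabc.
Check: |xy| = 2 ≤ 4 and |y| = 1 ≥ 1. Reading y takes D from S1 back to S1, so every xyⁱz is accepted.
With |Q| = 4, pigeonhole forces a state repeat no later than step 4; the substring read between the first and second visits to that state can be pumped.

b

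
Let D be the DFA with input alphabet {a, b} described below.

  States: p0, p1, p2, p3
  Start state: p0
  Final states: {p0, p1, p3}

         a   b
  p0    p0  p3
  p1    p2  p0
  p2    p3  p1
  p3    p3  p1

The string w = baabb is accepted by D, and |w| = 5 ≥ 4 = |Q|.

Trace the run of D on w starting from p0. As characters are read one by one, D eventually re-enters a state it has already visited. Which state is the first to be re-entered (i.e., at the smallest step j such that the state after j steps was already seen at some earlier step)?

p3

Run of D on w = b a a b b:
  step 0: p0  (start)
  step 1: p3  (read b: p0→p3)
  step 2: p3  (read a: p3→p3)   ← first repeat (p3 seen earlier)
  step 3: p3  (read a: p3→p3)
  step 4: p1  (read b: p3→p1)
  step 5: p0  (read b: p1→p0)

The earliest repeat is at step j = 2: D is in p3, which it already visited at step i = 1.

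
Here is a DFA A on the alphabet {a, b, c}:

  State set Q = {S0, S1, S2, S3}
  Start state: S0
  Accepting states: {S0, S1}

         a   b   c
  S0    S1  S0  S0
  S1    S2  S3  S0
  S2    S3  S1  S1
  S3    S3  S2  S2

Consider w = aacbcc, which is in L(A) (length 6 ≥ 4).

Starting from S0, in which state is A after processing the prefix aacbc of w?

S2

Run of A on the first 5 characters of w = a a c b c:
  step 0: S0  (start)
  step 1: S1  (read a: S0→S1)
  step 2: S2  (read a: S1→S2)
  step 3: S1  (read c: S2→S1)
  step 4: S3  (read b: S1→S3)
  step 5: S2  (read c: S3→S2)

After reading 5 characters, A is in state S2.
(This kind of state-tracing is the core of the pumping-lemma construction: with 4 states, pigeonhole forces a repeat within the first 4 steps.)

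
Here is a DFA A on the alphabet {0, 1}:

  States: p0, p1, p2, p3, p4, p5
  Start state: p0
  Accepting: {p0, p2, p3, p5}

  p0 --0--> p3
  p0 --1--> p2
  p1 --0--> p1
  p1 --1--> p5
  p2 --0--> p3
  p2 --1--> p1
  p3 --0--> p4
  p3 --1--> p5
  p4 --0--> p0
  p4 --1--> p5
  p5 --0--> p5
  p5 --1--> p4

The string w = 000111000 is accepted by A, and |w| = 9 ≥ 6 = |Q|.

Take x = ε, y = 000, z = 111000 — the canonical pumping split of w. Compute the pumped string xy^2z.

xy^2z = ε·000·000·111000 = 000000111000.
Reading y = 000 takes A from p0 back to p0, so after x·y·y the machine is still in p0, and z then leads to the accepting state p5. Hence 000000111000 ∈ L(A).

000000111000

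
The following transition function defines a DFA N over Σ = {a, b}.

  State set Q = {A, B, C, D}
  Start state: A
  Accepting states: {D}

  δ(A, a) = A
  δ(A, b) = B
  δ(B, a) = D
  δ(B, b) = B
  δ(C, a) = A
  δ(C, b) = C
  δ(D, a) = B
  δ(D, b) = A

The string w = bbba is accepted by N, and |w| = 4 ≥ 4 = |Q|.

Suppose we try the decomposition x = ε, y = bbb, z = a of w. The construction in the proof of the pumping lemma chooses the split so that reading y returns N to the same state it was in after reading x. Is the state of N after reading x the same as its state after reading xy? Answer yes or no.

Run of N on the first 3 characters of w = b b b:
  step 0: A  (start)
  step 1: B  (read b: A→B)
  step 2: B  (read b: B→B)
  step 3: B  (read b: B→B)

After x (step 0): A. After xy (step 3): B.
They differ (A ≠ B), so y is not a cycle from the state after x; this split is not the one the pumping-lemma construction produces, and pumping y need not keep the string in L(N).

no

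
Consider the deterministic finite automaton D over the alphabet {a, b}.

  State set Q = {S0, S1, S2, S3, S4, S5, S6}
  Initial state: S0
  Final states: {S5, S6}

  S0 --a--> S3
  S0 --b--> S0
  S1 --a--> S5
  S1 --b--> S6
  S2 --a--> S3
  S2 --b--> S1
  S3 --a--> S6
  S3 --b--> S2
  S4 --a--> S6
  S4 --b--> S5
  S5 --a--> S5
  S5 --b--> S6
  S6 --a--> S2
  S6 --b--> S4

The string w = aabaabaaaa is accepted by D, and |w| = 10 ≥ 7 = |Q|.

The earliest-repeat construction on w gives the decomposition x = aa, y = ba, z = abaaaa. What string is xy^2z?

aababaabaaaa

xy^2z = aa·ba·ba·abaaaa = aababaabaaaa.
Reading y = ba takes D from S6 back to S6, so after x·y·y the machine is still in S6, and z then leads to the accepting state S5. Hence aababaabaaaa ∈ L(D).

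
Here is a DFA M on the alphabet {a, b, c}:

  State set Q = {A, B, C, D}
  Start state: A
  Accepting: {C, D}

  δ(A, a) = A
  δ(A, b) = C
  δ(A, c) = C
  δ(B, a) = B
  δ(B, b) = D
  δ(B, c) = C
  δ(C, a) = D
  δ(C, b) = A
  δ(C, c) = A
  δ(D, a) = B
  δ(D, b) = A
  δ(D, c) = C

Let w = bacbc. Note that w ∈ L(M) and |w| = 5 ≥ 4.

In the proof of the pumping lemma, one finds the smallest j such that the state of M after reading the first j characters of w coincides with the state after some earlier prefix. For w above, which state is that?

State sequence: A -b-> C -a-> D -c-> C -b-> A -c-> C
First repeat at step 3: C was already visited.

The earliest repeat is at step j = 3: M is in C, which it already visited at step i = 1.

C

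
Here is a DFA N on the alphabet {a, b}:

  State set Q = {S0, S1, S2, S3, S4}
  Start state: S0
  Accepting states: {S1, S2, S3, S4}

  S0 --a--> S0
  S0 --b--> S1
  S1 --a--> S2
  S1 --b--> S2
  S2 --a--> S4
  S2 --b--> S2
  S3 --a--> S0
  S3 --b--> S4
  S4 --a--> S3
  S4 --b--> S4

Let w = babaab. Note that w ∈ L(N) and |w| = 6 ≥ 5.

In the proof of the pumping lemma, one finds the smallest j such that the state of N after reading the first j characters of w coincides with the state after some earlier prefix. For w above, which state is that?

Run of N on w = b a b a a b:
  step 0: S0  (start)
  step 1: S1  (read b: S0→S1)
  step 2: S2  (read a: S1→S2)
  step 3: S2  (read b: S2→S2)   ← first repeat (S2 seen earlier)
  step 4: S4  (read a: S2→S4)
  step 5: S3  (read a: S4→S3)
  step 6: S4  (read b: S3→S4)

The earliest repeat is at step j = 3: N is in S2, which it already visited at step i = 2.
Since N has 5 states, any run of length ≥ 5 visits 5+1 states, so by pigeonhole some state repeats within the first 5 steps — that repeat gives the pumpable loop.

S2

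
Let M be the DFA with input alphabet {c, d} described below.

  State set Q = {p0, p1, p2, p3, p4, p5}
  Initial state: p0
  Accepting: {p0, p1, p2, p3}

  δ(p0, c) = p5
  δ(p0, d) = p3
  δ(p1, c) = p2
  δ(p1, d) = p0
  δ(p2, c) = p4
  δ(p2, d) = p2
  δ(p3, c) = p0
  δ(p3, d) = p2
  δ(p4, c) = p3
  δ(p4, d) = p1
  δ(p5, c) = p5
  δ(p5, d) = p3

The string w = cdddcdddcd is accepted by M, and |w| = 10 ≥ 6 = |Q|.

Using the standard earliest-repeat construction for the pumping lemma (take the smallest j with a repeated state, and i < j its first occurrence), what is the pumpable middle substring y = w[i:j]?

Run of M on w = c d d d c d d d c d:
  step 0: p0  (start)
  step 1: p5  (read c: p0→p5)
  step 2: p3  (read d: p5→p3)
  step 3: p2  (read d: p3→p2)
  step 4: p2  (read d: p2→p2)   ← first repeat (p2 seen earlier)
  step 5: p4  (read c: p2→p4)
  step 6: p1  (read d: p4→p1)
  step 7: p0  (read d: p1→p0)
  step 8: p3  (read d: p0→p3)
  step 9: p0  (read c: p3→p0)
  step 10: p3  (read d: p0→p3)

So i = 3, j = 4, giving x = w[0:3] = cdd, y = w[3:4] = d, z = w[4:10] = cdddcd.
Check: |xy| = 4 ≤ 6 and |y| = 1 ≥ 1. Reading y takes M from p2 back to p2, so every xyⁱz is accepted.
The DFA has 6 states, so the proof of the pumping lemma guarantees a repeated state among the first 6+1 visited; the segment between the two visits is the pumpable y.

d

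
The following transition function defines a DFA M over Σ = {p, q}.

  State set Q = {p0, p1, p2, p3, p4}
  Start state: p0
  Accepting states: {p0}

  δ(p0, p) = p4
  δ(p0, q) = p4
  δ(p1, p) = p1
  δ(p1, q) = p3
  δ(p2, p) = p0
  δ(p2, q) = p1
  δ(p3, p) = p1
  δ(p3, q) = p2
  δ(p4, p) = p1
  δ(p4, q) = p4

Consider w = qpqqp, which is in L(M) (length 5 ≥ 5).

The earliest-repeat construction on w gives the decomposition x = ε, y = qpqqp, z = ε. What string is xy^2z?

xy^2z = ε·qpqqp·qpqqp·ε = qpqqpqpqqp.
Reading y = qpqqp takes M from p0 back to p0, so after x·y·y the machine is still in p0, and z then leads to the accepting state p0. Hence qpqqpqpqqp ∈ L(M).

qpqqpqpqqp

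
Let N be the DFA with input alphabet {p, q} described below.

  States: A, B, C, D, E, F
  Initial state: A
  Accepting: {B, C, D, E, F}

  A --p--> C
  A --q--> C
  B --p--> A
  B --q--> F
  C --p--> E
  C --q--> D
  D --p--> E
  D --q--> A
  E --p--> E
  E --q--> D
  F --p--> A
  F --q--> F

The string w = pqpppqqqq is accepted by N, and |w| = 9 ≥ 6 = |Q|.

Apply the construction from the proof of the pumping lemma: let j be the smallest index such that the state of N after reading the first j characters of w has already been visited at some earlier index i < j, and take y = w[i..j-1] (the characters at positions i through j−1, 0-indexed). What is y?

State sequence: A -p-> C -q-> D -p-> E -p-> E -p-> E -q-> D -q-> A -q-> C -q-> D
First repeat at step 4: E was already visited.

So i = 3, j = 4, giving x = w[0:3] = pqp, y = w[3:4] = p, z = w[4:9] = pqqqq.
Check: |xy| = 4 ≤ 6 and |y| = 1 ≥ 1. Reading y takes N from E back to E, so every xyⁱz is accepted.

p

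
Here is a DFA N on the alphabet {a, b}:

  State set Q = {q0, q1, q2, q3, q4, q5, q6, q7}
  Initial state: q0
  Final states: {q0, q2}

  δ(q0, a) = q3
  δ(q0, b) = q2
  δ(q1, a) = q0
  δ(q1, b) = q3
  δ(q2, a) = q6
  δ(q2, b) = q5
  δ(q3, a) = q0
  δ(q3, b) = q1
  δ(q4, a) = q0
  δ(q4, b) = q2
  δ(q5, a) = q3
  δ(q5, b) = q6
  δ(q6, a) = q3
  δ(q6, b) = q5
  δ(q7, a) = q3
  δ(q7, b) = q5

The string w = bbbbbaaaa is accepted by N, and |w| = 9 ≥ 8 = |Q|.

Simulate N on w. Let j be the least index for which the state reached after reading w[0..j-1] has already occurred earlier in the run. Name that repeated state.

Run of N on w = b b b b b a a a a:
  step 0: q0  (start)
  step 1: q2  (read b: q0→q2)
  step 2: q5  (read b: q2→q5)
  step 3: q6  (read b: q5→q6)
  step 4: q5  (read b: q6→q5)   ← first repeat (q5 seen earlier)
  step 5: q6  (read b: q5→q6)
  step 6: q3  (read a: q6→q3)
  step 7: q0  (read a: q3→q0)
  step 8: q3  (read a: q0→q3)
  step 9: q0  (read a: q3→q0)

The earliest repeat is at step j = 4: N is in q5, which it already visited at step i = 2.
Since N has 8 states, any run of length ≥ 8 visits 8+1 states, so by pigeonhole some state repeats within the first 8 steps — that repeat gives the pumpable loop.

q5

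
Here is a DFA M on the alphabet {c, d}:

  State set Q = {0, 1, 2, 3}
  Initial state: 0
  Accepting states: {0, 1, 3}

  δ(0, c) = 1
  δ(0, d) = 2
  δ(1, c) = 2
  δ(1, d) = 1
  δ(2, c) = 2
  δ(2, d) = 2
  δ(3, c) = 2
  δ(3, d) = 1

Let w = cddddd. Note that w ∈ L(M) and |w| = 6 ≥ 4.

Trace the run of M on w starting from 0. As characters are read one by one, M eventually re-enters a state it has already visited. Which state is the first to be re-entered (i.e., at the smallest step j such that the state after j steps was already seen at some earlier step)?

State sequence: 0 -c-> 1 -d-> 1 -d-> 1 -d-> 1 -d-> 1 -d-> 1
First repeat at step 2: 1 was already visited.

The earliest repeat is at step j = 2: M is in 1, which it already visited at step i = 1.
With |Q| = 4, pigeonhole forces a state repeat no later than step 4; the substring read between the first and second visits to that state can be pumped.

1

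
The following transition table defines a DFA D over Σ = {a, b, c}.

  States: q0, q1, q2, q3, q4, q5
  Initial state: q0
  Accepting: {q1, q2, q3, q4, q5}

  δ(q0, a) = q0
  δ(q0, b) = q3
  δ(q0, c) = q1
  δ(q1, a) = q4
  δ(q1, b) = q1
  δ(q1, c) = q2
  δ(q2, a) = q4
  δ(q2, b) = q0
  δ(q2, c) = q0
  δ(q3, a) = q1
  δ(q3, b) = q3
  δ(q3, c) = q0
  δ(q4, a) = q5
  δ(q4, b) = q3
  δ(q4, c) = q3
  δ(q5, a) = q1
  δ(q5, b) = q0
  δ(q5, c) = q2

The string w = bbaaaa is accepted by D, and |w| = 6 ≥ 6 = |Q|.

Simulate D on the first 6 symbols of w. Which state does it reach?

State sequence: q0 -b-> q3 -b-> q3 -a-> q1 -a-> q4 -a-> q5 -a-> q1

After reading 6 characters, D is in state q1.
(This kind of state-tracing is the core of the pumping-lemma construction: with 6 states, pigeonhole forces a repeat within the first 6 steps.)

q1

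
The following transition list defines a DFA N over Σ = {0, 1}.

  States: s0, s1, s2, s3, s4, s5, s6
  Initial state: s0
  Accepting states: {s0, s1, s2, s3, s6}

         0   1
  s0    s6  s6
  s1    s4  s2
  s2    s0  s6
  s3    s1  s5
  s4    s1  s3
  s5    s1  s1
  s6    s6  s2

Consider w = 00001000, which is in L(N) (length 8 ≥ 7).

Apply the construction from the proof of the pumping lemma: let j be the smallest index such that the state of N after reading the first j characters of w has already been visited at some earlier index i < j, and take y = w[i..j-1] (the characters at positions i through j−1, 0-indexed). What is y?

0

State sequence: s0 -0-> s6 -0-> s6 -0-> s6 -0-> s6 -1-> s2 -0-> s0 -0-> s6 -0-> s6
First repeat at step 2: s6 was already visited.

So i = 1, j = 2, giving x = w[0:1] = 0, y = w[1:2] = 0, z = w[2:8] = 001000.
Check: |xy| = 2 ≤ 7 and |y| = 1 ≥ 1. Reading y takes N from s6 back to s6, so every xyⁱz is accepted.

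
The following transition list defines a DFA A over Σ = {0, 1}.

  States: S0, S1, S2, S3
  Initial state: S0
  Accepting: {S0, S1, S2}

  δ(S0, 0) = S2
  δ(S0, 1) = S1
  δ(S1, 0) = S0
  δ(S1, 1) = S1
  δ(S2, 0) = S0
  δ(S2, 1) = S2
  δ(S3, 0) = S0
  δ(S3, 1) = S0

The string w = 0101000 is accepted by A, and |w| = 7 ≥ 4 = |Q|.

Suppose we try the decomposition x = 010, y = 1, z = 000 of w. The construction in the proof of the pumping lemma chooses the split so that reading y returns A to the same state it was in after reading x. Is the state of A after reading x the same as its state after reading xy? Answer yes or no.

Run of A on the first 4 characters of w = 0 1 0 1:
  step 0: S0  (start)
  step 1: S2  (read 0: S0→S2)
  step 2: S2  (read 1: S2→S2)
  step 3: S0  (read 0: S2→S0)
  step 4: S1  (read 1: S0→S1)

After x (step 3): S0. After xy (step 4): S1.
They differ (S0 ≠ S1), so y is not a cycle from the state after x; this split is not the one the pumping-lemma construction produces, and pumping y need not keep the string in L(A).

no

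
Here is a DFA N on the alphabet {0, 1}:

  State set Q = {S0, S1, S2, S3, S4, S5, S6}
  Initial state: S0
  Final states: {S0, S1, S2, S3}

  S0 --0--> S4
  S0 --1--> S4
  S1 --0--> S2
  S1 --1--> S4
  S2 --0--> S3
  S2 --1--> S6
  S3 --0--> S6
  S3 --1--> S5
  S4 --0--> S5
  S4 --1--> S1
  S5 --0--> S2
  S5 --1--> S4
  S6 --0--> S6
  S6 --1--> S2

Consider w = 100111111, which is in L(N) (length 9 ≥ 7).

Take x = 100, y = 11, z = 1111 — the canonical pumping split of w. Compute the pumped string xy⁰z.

xy⁰z = xz = 100·1111 = 1001111.
Reading y = 11 takes N from S2 back to S2, so after x the machine is still in S2, and z then leads to the accepting state S2. Hence 1001111 ∈ L(N).

1001111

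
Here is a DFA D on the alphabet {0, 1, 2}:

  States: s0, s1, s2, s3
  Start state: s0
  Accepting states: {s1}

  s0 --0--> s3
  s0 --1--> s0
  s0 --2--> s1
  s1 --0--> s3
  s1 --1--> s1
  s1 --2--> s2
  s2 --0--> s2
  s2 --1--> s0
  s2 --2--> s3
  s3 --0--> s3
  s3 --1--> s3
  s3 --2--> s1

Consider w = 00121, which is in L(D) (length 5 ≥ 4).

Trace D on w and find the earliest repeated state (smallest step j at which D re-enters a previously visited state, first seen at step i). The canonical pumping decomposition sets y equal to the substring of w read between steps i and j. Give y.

0

Run of D on w = 0 0 1 2 1:
  step 0: s0  (start)
  step 1: s3  (read 0: s0→s3)
  step 2: s3  (read 0: s3→s3)   ← first repeat (s3 seen earlier)
  step 3: s3  (read 1: s3→s3)
  step 4: s1  (read 2: s3→s1)
  step 5: s1  (read 1: s1→s1)

So i = 1, j = 2, giving x = w[0:1] = 0, y = w[1:2] = 0, z = w[2:5] = 121.
Check: |xy| = 2 ≤ 4 and |y| = 1 ≥ 1. Reading y takes D from s3 back to s3, so every xyⁱz is accepted.
Since D has 4 states, any run of length ≥ 4 visits 4+1 states, so by pigeonhole some state repeats within the first 4 steps — that repeat gives the pumpable loop.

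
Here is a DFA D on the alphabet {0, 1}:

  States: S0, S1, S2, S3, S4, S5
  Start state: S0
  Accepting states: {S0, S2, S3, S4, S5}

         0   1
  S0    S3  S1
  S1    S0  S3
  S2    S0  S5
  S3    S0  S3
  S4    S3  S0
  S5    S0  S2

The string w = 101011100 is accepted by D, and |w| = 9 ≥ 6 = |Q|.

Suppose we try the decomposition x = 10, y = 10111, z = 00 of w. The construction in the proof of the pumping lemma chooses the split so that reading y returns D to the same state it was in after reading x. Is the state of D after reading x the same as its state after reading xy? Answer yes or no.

no

State sequence: S0 -1-> S1 -0-> S0 -1-> S1 -0-> S0 -1-> S1 -1-> S3 -1-> S3

After x (step 2): S0. After xy (step 7): S3.
They differ (S0 ≠ S3), so y is not a cycle from the state after x; this split is not the one the pumping-lemma construction produces, and pumping y need not keep the string in L(D).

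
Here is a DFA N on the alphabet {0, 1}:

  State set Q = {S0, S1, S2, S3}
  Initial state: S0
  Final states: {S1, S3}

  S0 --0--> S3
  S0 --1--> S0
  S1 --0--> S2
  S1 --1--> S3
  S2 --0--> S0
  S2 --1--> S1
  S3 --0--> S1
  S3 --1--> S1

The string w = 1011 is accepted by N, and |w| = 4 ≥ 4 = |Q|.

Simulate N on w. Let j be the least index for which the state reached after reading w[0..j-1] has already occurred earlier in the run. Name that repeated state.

Run of N on w = 1 0 1 1:
  step 0: S0  (start)
  step 1: S0  (read 1: S0→S0)   ← first repeat (S0 seen earlier)
  step 2: S3  (read 0: S0→S3)
  step 3: S1  (read 1: S3→S1)
  step 4: S3  (read 1: S1→S3)

The earliest repeat is at step j = 1: N is in S0, which it already visited at step i = 0.
With |Q| = 4, pigeonhole forces a state repeat no later than step 4; the substring read between the first and second visits to that state can be pumped.

S0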